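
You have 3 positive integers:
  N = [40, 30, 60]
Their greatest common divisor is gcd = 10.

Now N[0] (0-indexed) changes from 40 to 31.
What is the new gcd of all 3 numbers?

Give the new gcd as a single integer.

Answer: 1

Derivation:
Numbers: [40, 30, 60], gcd = 10
Change: index 0, 40 -> 31
gcd of the OTHER numbers (without index 0): gcd([30, 60]) = 30
New gcd = gcd(g_others, new_val) = gcd(30, 31) = 1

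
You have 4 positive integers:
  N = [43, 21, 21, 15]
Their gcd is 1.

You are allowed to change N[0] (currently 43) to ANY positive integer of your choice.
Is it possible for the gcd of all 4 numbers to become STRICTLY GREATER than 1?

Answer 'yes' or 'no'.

Current gcd = 1
gcd of all OTHER numbers (without N[0]=43): gcd([21, 21, 15]) = 3
The new gcd after any change is gcd(3, new_value).
This can be at most 3.
Since 3 > old gcd 1, the gcd CAN increase (e.g., set N[0] = 3).

Answer: yes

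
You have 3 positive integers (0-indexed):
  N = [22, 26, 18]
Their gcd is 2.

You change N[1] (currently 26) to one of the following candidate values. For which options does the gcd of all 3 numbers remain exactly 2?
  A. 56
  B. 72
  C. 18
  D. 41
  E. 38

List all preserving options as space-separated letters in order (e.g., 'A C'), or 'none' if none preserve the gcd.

Old gcd = 2; gcd of others (without N[1]) = 2
New gcd for candidate v: gcd(2, v). Preserves old gcd iff gcd(2, v) = 2.
  Option A: v=56, gcd(2,56)=2 -> preserves
  Option B: v=72, gcd(2,72)=2 -> preserves
  Option C: v=18, gcd(2,18)=2 -> preserves
  Option D: v=41, gcd(2,41)=1 -> changes
  Option E: v=38, gcd(2,38)=2 -> preserves

Answer: A B C E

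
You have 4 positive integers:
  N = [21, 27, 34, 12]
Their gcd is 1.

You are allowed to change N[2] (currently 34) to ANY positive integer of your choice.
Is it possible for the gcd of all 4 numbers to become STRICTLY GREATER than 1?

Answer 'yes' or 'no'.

Current gcd = 1
gcd of all OTHER numbers (without N[2]=34): gcd([21, 27, 12]) = 3
The new gcd after any change is gcd(3, new_value).
This can be at most 3.
Since 3 > old gcd 1, the gcd CAN increase (e.g., set N[2] = 3).

Answer: yes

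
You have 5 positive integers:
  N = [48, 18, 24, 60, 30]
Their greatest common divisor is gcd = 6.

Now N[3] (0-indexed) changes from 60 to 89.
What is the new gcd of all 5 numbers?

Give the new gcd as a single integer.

Numbers: [48, 18, 24, 60, 30], gcd = 6
Change: index 3, 60 -> 89
gcd of the OTHER numbers (without index 3): gcd([48, 18, 24, 30]) = 6
New gcd = gcd(g_others, new_val) = gcd(6, 89) = 1

Answer: 1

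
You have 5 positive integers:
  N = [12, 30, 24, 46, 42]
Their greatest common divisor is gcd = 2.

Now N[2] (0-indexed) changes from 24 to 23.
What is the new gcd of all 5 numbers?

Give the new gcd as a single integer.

Answer: 1

Derivation:
Numbers: [12, 30, 24, 46, 42], gcd = 2
Change: index 2, 24 -> 23
gcd of the OTHER numbers (without index 2): gcd([12, 30, 46, 42]) = 2
New gcd = gcd(g_others, new_val) = gcd(2, 23) = 1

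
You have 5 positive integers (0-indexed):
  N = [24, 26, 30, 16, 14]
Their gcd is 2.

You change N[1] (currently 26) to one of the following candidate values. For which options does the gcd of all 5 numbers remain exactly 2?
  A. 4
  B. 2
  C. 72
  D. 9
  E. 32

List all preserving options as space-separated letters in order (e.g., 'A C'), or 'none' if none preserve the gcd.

Answer: A B C E

Derivation:
Old gcd = 2; gcd of others (without N[1]) = 2
New gcd for candidate v: gcd(2, v). Preserves old gcd iff gcd(2, v) = 2.
  Option A: v=4, gcd(2,4)=2 -> preserves
  Option B: v=2, gcd(2,2)=2 -> preserves
  Option C: v=72, gcd(2,72)=2 -> preserves
  Option D: v=9, gcd(2,9)=1 -> changes
  Option E: v=32, gcd(2,32)=2 -> preserves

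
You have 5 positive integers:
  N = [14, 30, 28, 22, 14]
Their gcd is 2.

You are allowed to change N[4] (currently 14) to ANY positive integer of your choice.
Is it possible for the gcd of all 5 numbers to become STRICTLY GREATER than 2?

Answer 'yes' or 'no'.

Answer: no

Derivation:
Current gcd = 2
gcd of all OTHER numbers (without N[4]=14): gcd([14, 30, 28, 22]) = 2
The new gcd after any change is gcd(2, new_value).
This can be at most 2.
Since 2 = old gcd 2, the gcd can only stay the same or decrease.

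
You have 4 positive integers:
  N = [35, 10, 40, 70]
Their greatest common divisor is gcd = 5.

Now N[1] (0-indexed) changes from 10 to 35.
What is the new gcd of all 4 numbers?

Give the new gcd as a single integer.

Numbers: [35, 10, 40, 70], gcd = 5
Change: index 1, 10 -> 35
gcd of the OTHER numbers (without index 1): gcd([35, 40, 70]) = 5
New gcd = gcd(g_others, new_val) = gcd(5, 35) = 5

Answer: 5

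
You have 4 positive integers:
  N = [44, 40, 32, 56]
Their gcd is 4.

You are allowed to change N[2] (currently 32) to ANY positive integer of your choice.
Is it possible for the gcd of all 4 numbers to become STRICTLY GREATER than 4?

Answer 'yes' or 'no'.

Answer: no

Derivation:
Current gcd = 4
gcd of all OTHER numbers (without N[2]=32): gcd([44, 40, 56]) = 4
The new gcd after any change is gcd(4, new_value).
This can be at most 4.
Since 4 = old gcd 4, the gcd can only stay the same or decrease.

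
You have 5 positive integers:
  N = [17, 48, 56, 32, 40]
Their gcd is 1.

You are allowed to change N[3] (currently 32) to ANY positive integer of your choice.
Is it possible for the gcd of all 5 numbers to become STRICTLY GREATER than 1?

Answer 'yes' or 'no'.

Current gcd = 1
gcd of all OTHER numbers (without N[3]=32): gcd([17, 48, 56, 40]) = 1
The new gcd after any change is gcd(1, new_value).
This can be at most 1.
Since 1 = old gcd 1, the gcd can only stay the same or decrease.

Answer: no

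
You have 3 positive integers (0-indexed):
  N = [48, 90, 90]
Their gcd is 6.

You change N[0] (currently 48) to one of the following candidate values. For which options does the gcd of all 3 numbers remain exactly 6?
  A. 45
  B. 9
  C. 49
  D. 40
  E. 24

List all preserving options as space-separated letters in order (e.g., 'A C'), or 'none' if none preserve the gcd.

Old gcd = 6; gcd of others (without N[0]) = 90
New gcd for candidate v: gcd(90, v). Preserves old gcd iff gcd(90, v) = 6.
  Option A: v=45, gcd(90,45)=45 -> changes
  Option B: v=9, gcd(90,9)=9 -> changes
  Option C: v=49, gcd(90,49)=1 -> changes
  Option D: v=40, gcd(90,40)=10 -> changes
  Option E: v=24, gcd(90,24)=6 -> preserves

Answer: E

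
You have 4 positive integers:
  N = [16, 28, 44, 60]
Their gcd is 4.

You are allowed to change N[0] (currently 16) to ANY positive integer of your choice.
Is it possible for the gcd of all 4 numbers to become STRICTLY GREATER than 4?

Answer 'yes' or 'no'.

Current gcd = 4
gcd of all OTHER numbers (without N[0]=16): gcd([28, 44, 60]) = 4
The new gcd after any change is gcd(4, new_value).
This can be at most 4.
Since 4 = old gcd 4, the gcd can only stay the same or decrease.

Answer: no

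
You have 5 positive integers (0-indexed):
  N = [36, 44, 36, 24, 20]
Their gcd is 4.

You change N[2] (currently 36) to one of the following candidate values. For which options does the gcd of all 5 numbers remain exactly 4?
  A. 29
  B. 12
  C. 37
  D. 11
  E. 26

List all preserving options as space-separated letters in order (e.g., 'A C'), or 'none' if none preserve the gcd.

Answer: B

Derivation:
Old gcd = 4; gcd of others (without N[2]) = 4
New gcd for candidate v: gcd(4, v). Preserves old gcd iff gcd(4, v) = 4.
  Option A: v=29, gcd(4,29)=1 -> changes
  Option B: v=12, gcd(4,12)=4 -> preserves
  Option C: v=37, gcd(4,37)=1 -> changes
  Option D: v=11, gcd(4,11)=1 -> changes
  Option E: v=26, gcd(4,26)=2 -> changes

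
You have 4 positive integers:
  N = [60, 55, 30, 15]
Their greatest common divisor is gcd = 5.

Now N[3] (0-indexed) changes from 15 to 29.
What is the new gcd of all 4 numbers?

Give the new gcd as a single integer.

Numbers: [60, 55, 30, 15], gcd = 5
Change: index 3, 15 -> 29
gcd of the OTHER numbers (without index 3): gcd([60, 55, 30]) = 5
New gcd = gcd(g_others, new_val) = gcd(5, 29) = 1

Answer: 1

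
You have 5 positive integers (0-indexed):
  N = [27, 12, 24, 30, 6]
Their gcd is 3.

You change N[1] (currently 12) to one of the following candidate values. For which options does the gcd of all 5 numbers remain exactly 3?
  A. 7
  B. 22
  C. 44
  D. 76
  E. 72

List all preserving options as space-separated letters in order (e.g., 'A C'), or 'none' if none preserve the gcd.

Old gcd = 3; gcd of others (without N[1]) = 3
New gcd for candidate v: gcd(3, v). Preserves old gcd iff gcd(3, v) = 3.
  Option A: v=7, gcd(3,7)=1 -> changes
  Option B: v=22, gcd(3,22)=1 -> changes
  Option C: v=44, gcd(3,44)=1 -> changes
  Option D: v=76, gcd(3,76)=1 -> changes
  Option E: v=72, gcd(3,72)=3 -> preserves

Answer: E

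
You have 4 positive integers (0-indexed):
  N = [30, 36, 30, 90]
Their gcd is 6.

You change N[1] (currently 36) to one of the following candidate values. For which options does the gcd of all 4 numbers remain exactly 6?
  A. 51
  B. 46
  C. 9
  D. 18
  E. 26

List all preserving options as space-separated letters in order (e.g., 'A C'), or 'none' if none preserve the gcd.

Old gcd = 6; gcd of others (without N[1]) = 30
New gcd for candidate v: gcd(30, v). Preserves old gcd iff gcd(30, v) = 6.
  Option A: v=51, gcd(30,51)=3 -> changes
  Option B: v=46, gcd(30,46)=2 -> changes
  Option C: v=9, gcd(30,9)=3 -> changes
  Option D: v=18, gcd(30,18)=6 -> preserves
  Option E: v=26, gcd(30,26)=2 -> changes

Answer: D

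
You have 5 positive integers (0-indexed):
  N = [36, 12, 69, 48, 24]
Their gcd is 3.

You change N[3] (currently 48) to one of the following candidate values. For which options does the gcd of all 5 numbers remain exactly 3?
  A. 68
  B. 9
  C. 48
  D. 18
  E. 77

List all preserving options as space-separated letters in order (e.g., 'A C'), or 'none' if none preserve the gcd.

Answer: B C D

Derivation:
Old gcd = 3; gcd of others (without N[3]) = 3
New gcd for candidate v: gcd(3, v). Preserves old gcd iff gcd(3, v) = 3.
  Option A: v=68, gcd(3,68)=1 -> changes
  Option B: v=9, gcd(3,9)=3 -> preserves
  Option C: v=48, gcd(3,48)=3 -> preserves
  Option D: v=18, gcd(3,18)=3 -> preserves
  Option E: v=77, gcd(3,77)=1 -> changes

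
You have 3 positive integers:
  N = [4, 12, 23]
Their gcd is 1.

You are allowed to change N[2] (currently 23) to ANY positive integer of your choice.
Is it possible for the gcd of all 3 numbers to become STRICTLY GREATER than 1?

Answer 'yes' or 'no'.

Answer: yes

Derivation:
Current gcd = 1
gcd of all OTHER numbers (without N[2]=23): gcd([4, 12]) = 4
The new gcd after any change is gcd(4, new_value).
This can be at most 4.
Since 4 > old gcd 1, the gcd CAN increase (e.g., set N[2] = 4).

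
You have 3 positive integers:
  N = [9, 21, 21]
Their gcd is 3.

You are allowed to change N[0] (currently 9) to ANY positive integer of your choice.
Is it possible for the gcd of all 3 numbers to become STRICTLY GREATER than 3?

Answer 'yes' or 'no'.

Current gcd = 3
gcd of all OTHER numbers (without N[0]=9): gcd([21, 21]) = 21
The new gcd after any change is gcd(21, new_value).
This can be at most 21.
Since 21 > old gcd 3, the gcd CAN increase (e.g., set N[0] = 21).

Answer: yes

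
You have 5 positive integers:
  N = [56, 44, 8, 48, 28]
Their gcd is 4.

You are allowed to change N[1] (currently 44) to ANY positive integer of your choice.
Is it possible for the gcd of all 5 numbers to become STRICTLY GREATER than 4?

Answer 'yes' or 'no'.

Current gcd = 4
gcd of all OTHER numbers (without N[1]=44): gcd([56, 8, 48, 28]) = 4
The new gcd after any change is gcd(4, new_value).
This can be at most 4.
Since 4 = old gcd 4, the gcd can only stay the same or decrease.

Answer: no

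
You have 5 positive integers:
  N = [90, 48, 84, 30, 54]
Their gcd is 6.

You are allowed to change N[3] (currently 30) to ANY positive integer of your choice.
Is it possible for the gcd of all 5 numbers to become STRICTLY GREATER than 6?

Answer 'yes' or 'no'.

Current gcd = 6
gcd of all OTHER numbers (without N[3]=30): gcd([90, 48, 84, 54]) = 6
The new gcd after any change is gcd(6, new_value).
This can be at most 6.
Since 6 = old gcd 6, the gcd can only stay the same or decrease.

Answer: no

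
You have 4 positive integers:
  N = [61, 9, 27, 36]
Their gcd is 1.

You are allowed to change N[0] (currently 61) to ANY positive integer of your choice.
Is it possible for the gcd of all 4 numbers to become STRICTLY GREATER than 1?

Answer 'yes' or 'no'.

Answer: yes

Derivation:
Current gcd = 1
gcd of all OTHER numbers (without N[0]=61): gcd([9, 27, 36]) = 9
The new gcd after any change is gcd(9, new_value).
This can be at most 9.
Since 9 > old gcd 1, the gcd CAN increase (e.g., set N[0] = 9).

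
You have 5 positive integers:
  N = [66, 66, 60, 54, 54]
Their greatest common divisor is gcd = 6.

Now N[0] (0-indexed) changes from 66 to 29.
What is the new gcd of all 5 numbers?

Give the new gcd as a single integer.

Answer: 1

Derivation:
Numbers: [66, 66, 60, 54, 54], gcd = 6
Change: index 0, 66 -> 29
gcd of the OTHER numbers (without index 0): gcd([66, 60, 54, 54]) = 6
New gcd = gcd(g_others, new_val) = gcd(6, 29) = 1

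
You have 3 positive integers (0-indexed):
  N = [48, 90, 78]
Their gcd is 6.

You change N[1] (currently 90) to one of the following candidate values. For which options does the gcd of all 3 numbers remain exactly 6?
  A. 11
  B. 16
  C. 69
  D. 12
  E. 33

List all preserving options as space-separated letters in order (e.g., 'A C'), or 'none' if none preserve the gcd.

Answer: D

Derivation:
Old gcd = 6; gcd of others (without N[1]) = 6
New gcd for candidate v: gcd(6, v). Preserves old gcd iff gcd(6, v) = 6.
  Option A: v=11, gcd(6,11)=1 -> changes
  Option B: v=16, gcd(6,16)=2 -> changes
  Option C: v=69, gcd(6,69)=3 -> changes
  Option D: v=12, gcd(6,12)=6 -> preserves
  Option E: v=33, gcd(6,33)=3 -> changes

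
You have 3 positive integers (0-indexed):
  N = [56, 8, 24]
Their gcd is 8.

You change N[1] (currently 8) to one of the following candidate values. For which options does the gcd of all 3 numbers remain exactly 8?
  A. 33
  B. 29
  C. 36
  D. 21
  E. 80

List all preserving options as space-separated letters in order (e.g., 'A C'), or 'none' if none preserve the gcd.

Old gcd = 8; gcd of others (without N[1]) = 8
New gcd for candidate v: gcd(8, v). Preserves old gcd iff gcd(8, v) = 8.
  Option A: v=33, gcd(8,33)=1 -> changes
  Option B: v=29, gcd(8,29)=1 -> changes
  Option C: v=36, gcd(8,36)=4 -> changes
  Option D: v=21, gcd(8,21)=1 -> changes
  Option E: v=80, gcd(8,80)=8 -> preserves

Answer: E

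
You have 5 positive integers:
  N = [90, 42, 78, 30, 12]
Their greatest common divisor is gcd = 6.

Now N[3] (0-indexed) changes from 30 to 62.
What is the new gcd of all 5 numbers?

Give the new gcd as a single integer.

Answer: 2

Derivation:
Numbers: [90, 42, 78, 30, 12], gcd = 6
Change: index 3, 30 -> 62
gcd of the OTHER numbers (without index 3): gcd([90, 42, 78, 12]) = 6
New gcd = gcd(g_others, new_val) = gcd(6, 62) = 2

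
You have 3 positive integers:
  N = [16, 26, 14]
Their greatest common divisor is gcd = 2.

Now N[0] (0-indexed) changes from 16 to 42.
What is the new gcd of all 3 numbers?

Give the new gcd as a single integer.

Answer: 2

Derivation:
Numbers: [16, 26, 14], gcd = 2
Change: index 0, 16 -> 42
gcd of the OTHER numbers (without index 0): gcd([26, 14]) = 2
New gcd = gcd(g_others, new_val) = gcd(2, 42) = 2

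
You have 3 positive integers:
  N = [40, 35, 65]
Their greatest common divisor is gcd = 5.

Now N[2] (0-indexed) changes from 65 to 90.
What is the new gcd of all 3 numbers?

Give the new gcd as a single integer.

Answer: 5

Derivation:
Numbers: [40, 35, 65], gcd = 5
Change: index 2, 65 -> 90
gcd of the OTHER numbers (without index 2): gcd([40, 35]) = 5
New gcd = gcd(g_others, new_val) = gcd(5, 90) = 5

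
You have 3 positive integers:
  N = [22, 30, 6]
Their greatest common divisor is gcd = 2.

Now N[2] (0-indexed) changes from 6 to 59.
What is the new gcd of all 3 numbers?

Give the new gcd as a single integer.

Numbers: [22, 30, 6], gcd = 2
Change: index 2, 6 -> 59
gcd of the OTHER numbers (without index 2): gcd([22, 30]) = 2
New gcd = gcd(g_others, new_val) = gcd(2, 59) = 1

Answer: 1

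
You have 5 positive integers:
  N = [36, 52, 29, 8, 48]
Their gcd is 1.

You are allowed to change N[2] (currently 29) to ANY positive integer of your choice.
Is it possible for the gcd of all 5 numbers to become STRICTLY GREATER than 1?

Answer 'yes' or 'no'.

Answer: yes

Derivation:
Current gcd = 1
gcd of all OTHER numbers (without N[2]=29): gcd([36, 52, 8, 48]) = 4
The new gcd after any change is gcd(4, new_value).
This can be at most 4.
Since 4 > old gcd 1, the gcd CAN increase (e.g., set N[2] = 4).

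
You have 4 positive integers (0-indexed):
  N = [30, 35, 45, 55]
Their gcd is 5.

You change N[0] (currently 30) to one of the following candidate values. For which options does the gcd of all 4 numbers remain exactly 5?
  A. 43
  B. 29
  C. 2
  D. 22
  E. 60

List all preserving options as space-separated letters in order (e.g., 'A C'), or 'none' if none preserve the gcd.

Old gcd = 5; gcd of others (without N[0]) = 5
New gcd for candidate v: gcd(5, v). Preserves old gcd iff gcd(5, v) = 5.
  Option A: v=43, gcd(5,43)=1 -> changes
  Option B: v=29, gcd(5,29)=1 -> changes
  Option C: v=2, gcd(5,2)=1 -> changes
  Option D: v=22, gcd(5,22)=1 -> changes
  Option E: v=60, gcd(5,60)=5 -> preserves

Answer: E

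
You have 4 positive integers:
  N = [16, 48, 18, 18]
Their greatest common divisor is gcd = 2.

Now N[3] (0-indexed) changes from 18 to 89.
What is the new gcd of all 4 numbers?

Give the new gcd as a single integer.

Answer: 1

Derivation:
Numbers: [16, 48, 18, 18], gcd = 2
Change: index 3, 18 -> 89
gcd of the OTHER numbers (without index 3): gcd([16, 48, 18]) = 2
New gcd = gcd(g_others, new_val) = gcd(2, 89) = 1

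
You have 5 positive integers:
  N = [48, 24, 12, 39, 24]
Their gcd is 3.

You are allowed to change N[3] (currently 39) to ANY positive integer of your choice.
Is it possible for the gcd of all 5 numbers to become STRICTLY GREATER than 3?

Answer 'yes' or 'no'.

Current gcd = 3
gcd of all OTHER numbers (without N[3]=39): gcd([48, 24, 12, 24]) = 12
The new gcd after any change is gcd(12, new_value).
This can be at most 12.
Since 12 > old gcd 3, the gcd CAN increase (e.g., set N[3] = 12).

Answer: yes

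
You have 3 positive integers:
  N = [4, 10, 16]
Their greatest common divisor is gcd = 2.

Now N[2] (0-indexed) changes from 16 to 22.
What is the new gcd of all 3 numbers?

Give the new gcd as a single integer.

Answer: 2

Derivation:
Numbers: [4, 10, 16], gcd = 2
Change: index 2, 16 -> 22
gcd of the OTHER numbers (without index 2): gcd([4, 10]) = 2
New gcd = gcd(g_others, new_val) = gcd(2, 22) = 2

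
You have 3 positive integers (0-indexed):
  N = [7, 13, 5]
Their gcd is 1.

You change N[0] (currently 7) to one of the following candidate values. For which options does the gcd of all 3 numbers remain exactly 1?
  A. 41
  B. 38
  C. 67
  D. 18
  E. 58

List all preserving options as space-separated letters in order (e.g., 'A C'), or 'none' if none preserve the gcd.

Answer: A B C D E

Derivation:
Old gcd = 1; gcd of others (without N[0]) = 1
New gcd for candidate v: gcd(1, v). Preserves old gcd iff gcd(1, v) = 1.
  Option A: v=41, gcd(1,41)=1 -> preserves
  Option B: v=38, gcd(1,38)=1 -> preserves
  Option C: v=67, gcd(1,67)=1 -> preserves
  Option D: v=18, gcd(1,18)=1 -> preserves
  Option E: v=58, gcd(1,58)=1 -> preserves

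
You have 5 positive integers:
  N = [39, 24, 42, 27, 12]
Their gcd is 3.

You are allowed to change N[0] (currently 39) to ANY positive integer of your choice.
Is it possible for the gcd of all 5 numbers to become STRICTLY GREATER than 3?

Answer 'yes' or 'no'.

Current gcd = 3
gcd of all OTHER numbers (without N[0]=39): gcd([24, 42, 27, 12]) = 3
The new gcd after any change is gcd(3, new_value).
This can be at most 3.
Since 3 = old gcd 3, the gcd can only stay the same or decrease.

Answer: no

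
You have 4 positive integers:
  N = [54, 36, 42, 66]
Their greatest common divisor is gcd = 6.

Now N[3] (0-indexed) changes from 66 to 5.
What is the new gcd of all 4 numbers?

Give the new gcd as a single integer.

Numbers: [54, 36, 42, 66], gcd = 6
Change: index 3, 66 -> 5
gcd of the OTHER numbers (without index 3): gcd([54, 36, 42]) = 6
New gcd = gcd(g_others, new_val) = gcd(6, 5) = 1

Answer: 1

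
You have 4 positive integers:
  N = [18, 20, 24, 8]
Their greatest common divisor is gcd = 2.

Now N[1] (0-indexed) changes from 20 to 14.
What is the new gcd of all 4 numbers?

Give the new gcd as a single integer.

Answer: 2

Derivation:
Numbers: [18, 20, 24, 8], gcd = 2
Change: index 1, 20 -> 14
gcd of the OTHER numbers (without index 1): gcd([18, 24, 8]) = 2
New gcd = gcd(g_others, new_val) = gcd(2, 14) = 2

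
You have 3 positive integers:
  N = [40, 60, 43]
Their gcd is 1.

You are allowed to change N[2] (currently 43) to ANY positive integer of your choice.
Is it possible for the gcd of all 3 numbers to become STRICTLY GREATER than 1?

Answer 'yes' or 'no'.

Answer: yes

Derivation:
Current gcd = 1
gcd of all OTHER numbers (without N[2]=43): gcd([40, 60]) = 20
The new gcd after any change is gcd(20, new_value).
This can be at most 20.
Since 20 > old gcd 1, the gcd CAN increase (e.g., set N[2] = 20).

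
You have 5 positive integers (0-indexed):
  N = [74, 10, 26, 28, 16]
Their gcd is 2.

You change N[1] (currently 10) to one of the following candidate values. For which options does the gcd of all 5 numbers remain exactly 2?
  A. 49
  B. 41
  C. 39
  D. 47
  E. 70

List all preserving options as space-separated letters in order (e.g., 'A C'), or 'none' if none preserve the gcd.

Answer: E

Derivation:
Old gcd = 2; gcd of others (without N[1]) = 2
New gcd for candidate v: gcd(2, v). Preserves old gcd iff gcd(2, v) = 2.
  Option A: v=49, gcd(2,49)=1 -> changes
  Option B: v=41, gcd(2,41)=1 -> changes
  Option C: v=39, gcd(2,39)=1 -> changes
  Option D: v=47, gcd(2,47)=1 -> changes
  Option E: v=70, gcd(2,70)=2 -> preserves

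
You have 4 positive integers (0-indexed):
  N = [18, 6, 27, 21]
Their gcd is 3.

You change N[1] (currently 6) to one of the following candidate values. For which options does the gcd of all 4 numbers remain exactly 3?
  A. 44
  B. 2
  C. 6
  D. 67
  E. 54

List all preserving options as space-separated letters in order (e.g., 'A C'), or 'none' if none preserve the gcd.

Old gcd = 3; gcd of others (without N[1]) = 3
New gcd for candidate v: gcd(3, v). Preserves old gcd iff gcd(3, v) = 3.
  Option A: v=44, gcd(3,44)=1 -> changes
  Option B: v=2, gcd(3,2)=1 -> changes
  Option C: v=6, gcd(3,6)=3 -> preserves
  Option D: v=67, gcd(3,67)=1 -> changes
  Option E: v=54, gcd(3,54)=3 -> preserves

Answer: C E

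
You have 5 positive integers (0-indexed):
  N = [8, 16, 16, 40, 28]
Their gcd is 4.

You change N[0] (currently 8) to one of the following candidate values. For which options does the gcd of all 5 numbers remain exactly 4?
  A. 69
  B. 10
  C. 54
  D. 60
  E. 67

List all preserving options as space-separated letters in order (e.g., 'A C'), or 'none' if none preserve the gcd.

Answer: D

Derivation:
Old gcd = 4; gcd of others (without N[0]) = 4
New gcd for candidate v: gcd(4, v). Preserves old gcd iff gcd(4, v) = 4.
  Option A: v=69, gcd(4,69)=1 -> changes
  Option B: v=10, gcd(4,10)=2 -> changes
  Option C: v=54, gcd(4,54)=2 -> changes
  Option D: v=60, gcd(4,60)=4 -> preserves
  Option E: v=67, gcd(4,67)=1 -> changes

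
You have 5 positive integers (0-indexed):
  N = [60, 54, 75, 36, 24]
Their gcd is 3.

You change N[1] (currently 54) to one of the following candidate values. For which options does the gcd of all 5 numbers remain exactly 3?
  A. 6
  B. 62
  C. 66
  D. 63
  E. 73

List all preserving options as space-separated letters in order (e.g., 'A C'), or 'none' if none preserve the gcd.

Answer: A C D

Derivation:
Old gcd = 3; gcd of others (without N[1]) = 3
New gcd for candidate v: gcd(3, v). Preserves old gcd iff gcd(3, v) = 3.
  Option A: v=6, gcd(3,6)=3 -> preserves
  Option B: v=62, gcd(3,62)=1 -> changes
  Option C: v=66, gcd(3,66)=3 -> preserves
  Option D: v=63, gcd(3,63)=3 -> preserves
  Option E: v=73, gcd(3,73)=1 -> changes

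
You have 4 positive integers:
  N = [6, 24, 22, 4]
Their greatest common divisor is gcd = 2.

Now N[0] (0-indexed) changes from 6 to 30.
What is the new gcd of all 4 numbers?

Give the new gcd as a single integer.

Numbers: [6, 24, 22, 4], gcd = 2
Change: index 0, 6 -> 30
gcd of the OTHER numbers (without index 0): gcd([24, 22, 4]) = 2
New gcd = gcd(g_others, new_val) = gcd(2, 30) = 2

Answer: 2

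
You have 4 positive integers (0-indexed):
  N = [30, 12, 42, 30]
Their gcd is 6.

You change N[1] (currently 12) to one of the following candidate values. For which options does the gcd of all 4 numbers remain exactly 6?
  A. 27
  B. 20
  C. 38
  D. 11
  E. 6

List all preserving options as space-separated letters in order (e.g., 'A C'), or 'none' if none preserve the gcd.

Answer: E

Derivation:
Old gcd = 6; gcd of others (without N[1]) = 6
New gcd for candidate v: gcd(6, v). Preserves old gcd iff gcd(6, v) = 6.
  Option A: v=27, gcd(6,27)=3 -> changes
  Option B: v=20, gcd(6,20)=2 -> changes
  Option C: v=38, gcd(6,38)=2 -> changes
  Option D: v=11, gcd(6,11)=1 -> changes
  Option E: v=6, gcd(6,6)=6 -> preserves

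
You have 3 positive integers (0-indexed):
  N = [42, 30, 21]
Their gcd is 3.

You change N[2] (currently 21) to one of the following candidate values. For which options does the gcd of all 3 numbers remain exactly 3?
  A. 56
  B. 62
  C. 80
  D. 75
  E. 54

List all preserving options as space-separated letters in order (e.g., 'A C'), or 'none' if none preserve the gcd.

Old gcd = 3; gcd of others (without N[2]) = 6
New gcd for candidate v: gcd(6, v). Preserves old gcd iff gcd(6, v) = 3.
  Option A: v=56, gcd(6,56)=2 -> changes
  Option B: v=62, gcd(6,62)=2 -> changes
  Option C: v=80, gcd(6,80)=2 -> changes
  Option D: v=75, gcd(6,75)=3 -> preserves
  Option E: v=54, gcd(6,54)=6 -> changes

Answer: D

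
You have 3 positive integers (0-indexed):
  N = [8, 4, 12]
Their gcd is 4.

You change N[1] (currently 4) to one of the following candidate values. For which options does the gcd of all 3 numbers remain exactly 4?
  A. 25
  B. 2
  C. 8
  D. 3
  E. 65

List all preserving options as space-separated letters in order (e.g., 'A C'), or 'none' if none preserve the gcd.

Answer: C

Derivation:
Old gcd = 4; gcd of others (without N[1]) = 4
New gcd for candidate v: gcd(4, v). Preserves old gcd iff gcd(4, v) = 4.
  Option A: v=25, gcd(4,25)=1 -> changes
  Option B: v=2, gcd(4,2)=2 -> changes
  Option C: v=8, gcd(4,8)=4 -> preserves
  Option D: v=3, gcd(4,3)=1 -> changes
  Option E: v=65, gcd(4,65)=1 -> changes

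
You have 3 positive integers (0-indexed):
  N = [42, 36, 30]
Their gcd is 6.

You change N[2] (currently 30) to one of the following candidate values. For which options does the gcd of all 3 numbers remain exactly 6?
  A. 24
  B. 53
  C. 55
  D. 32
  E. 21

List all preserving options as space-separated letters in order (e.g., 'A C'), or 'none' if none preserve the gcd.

Old gcd = 6; gcd of others (without N[2]) = 6
New gcd for candidate v: gcd(6, v). Preserves old gcd iff gcd(6, v) = 6.
  Option A: v=24, gcd(6,24)=6 -> preserves
  Option B: v=53, gcd(6,53)=1 -> changes
  Option C: v=55, gcd(6,55)=1 -> changes
  Option D: v=32, gcd(6,32)=2 -> changes
  Option E: v=21, gcd(6,21)=3 -> changes

Answer: A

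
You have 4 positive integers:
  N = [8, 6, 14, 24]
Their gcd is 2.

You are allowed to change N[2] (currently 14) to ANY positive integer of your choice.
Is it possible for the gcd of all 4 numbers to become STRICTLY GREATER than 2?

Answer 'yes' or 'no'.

Current gcd = 2
gcd of all OTHER numbers (without N[2]=14): gcd([8, 6, 24]) = 2
The new gcd after any change is gcd(2, new_value).
This can be at most 2.
Since 2 = old gcd 2, the gcd can only stay the same or decrease.

Answer: no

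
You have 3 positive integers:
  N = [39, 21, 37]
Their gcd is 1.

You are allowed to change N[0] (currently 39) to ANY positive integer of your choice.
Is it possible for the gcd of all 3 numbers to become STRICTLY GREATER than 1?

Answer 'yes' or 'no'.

Answer: no

Derivation:
Current gcd = 1
gcd of all OTHER numbers (without N[0]=39): gcd([21, 37]) = 1
The new gcd after any change is gcd(1, new_value).
This can be at most 1.
Since 1 = old gcd 1, the gcd can only stay the same or decrease.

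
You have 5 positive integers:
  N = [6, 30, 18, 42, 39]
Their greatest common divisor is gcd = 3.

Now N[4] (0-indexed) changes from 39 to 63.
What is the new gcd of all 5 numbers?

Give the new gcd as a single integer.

Numbers: [6, 30, 18, 42, 39], gcd = 3
Change: index 4, 39 -> 63
gcd of the OTHER numbers (without index 4): gcd([6, 30, 18, 42]) = 6
New gcd = gcd(g_others, new_val) = gcd(6, 63) = 3

Answer: 3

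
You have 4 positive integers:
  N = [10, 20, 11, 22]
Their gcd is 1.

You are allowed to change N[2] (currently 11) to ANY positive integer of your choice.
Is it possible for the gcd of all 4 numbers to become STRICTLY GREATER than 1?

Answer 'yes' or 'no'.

Current gcd = 1
gcd of all OTHER numbers (without N[2]=11): gcd([10, 20, 22]) = 2
The new gcd after any change is gcd(2, new_value).
This can be at most 2.
Since 2 > old gcd 1, the gcd CAN increase (e.g., set N[2] = 2).

Answer: yes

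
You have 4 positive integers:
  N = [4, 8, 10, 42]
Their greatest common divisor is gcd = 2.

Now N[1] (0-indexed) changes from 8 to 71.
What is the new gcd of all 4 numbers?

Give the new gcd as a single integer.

Answer: 1

Derivation:
Numbers: [4, 8, 10, 42], gcd = 2
Change: index 1, 8 -> 71
gcd of the OTHER numbers (without index 1): gcd([4, 10, 42]) = 2
New gcd = gcd(g_others, new_val) = gcd(2, 71) = 1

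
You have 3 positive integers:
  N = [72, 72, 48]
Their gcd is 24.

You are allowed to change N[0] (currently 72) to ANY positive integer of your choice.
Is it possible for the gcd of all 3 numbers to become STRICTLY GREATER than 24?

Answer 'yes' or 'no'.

Answer: no

Derivation:
Current gcd = 24
gcd of all OTHER numbers (without N[0]=72): gcd([72, 48]) = 24
The new gcd after any change is gcd(24, new_value).
This can be at most 24.
Since 24 = old gcd 24, the gcd can only stay the same or decrease.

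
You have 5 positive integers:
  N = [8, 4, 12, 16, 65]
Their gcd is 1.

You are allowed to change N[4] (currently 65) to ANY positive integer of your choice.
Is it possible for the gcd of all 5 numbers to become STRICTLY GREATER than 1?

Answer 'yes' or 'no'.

Answer: yes

Derivation:
Current gcd = 1
gcd of all OTHER numbers (without N[4]=65): gcd([8, 4, 12, 16]) = 4
The new gcd after any change is gcd(4, new_value).
This can be at most 4.
Since 4 > old gcd 1, the gcd CAN increase (e.g., set N[4] = 4).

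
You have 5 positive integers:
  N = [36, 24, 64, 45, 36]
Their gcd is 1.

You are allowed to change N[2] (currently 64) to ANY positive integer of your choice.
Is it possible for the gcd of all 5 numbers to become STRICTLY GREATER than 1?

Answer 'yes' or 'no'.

Current gcd = 1
gcd of all OTHER numbers (without N[2]=64): gcd([36, 24, 45, 36]) = 3
The new gcd after any change is gcd(3, new_value).
This can be at most 3.
Since 3 > old gcd 1, the gcd CAN increase (e.g., set N[2] = 3).

Answer: yes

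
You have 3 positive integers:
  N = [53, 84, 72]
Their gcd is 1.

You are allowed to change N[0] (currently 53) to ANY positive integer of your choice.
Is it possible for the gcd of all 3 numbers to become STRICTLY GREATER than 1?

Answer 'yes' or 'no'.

Current gcd = 1
gcd of all OTHER numbers (without N[0]=53): gcd([84, 72]) = 12
The new gcd after any change is gcd(12, new_value).
This can be at most 12.
Since 12 > old gcd 1, the gcd CAN increase (e.g., set N[0] = 12).

Answer: yes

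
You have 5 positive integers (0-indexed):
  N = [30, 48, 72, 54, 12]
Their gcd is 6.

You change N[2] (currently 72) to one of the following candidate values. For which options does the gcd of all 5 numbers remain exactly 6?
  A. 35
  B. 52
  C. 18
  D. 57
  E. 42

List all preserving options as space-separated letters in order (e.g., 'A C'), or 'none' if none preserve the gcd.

Old gcd = 6; gcd of others (without N[2]) = 6
New gcd for candidate v: gcd(6, v). Preserves old gcd iff gcd(6, v) = 6.
  Option A: v=35, gcd(6,35)=1 -> changes
  Option B: v=52, gcd(6,52)=2 -> changes
  Option C: v=18, gcd(6,18)=6 -> preserves
  Option D: v=57, gcd(6,57)=3 -> changes
  Option E: v=42, gcd(6,42)=6 -> preserves

Answer: C E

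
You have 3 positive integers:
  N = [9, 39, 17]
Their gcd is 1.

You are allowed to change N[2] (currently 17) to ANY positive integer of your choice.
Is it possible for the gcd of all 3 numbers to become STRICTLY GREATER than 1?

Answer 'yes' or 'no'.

Answer: yes

Derivation:
Current gcd = 1
gcd of all OTHER numbers (without N[2]=17): gcd([9, 39]) = 3
The new gcd after any change is gcd(3, new_value).
This can be at most 3.
Since 3 > old gcd 1, the gcd CAN increase (e.g., set N[2] = 3).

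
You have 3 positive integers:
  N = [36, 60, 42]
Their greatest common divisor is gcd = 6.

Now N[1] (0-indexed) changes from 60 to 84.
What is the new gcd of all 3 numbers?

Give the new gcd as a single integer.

Numbers: [36, 60, 42], gcd = 6
Change: index 1, 60 -> 84
gcd of the OTHER numbers (without index 1): gcd([36, 42]) = 6
New gcd = gcd(g_others, new_val) = gcd(6, 84) = 6

Answer: 6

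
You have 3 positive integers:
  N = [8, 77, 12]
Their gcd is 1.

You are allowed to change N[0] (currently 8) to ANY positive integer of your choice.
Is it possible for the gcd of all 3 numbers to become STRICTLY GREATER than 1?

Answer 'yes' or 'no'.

Answer: no

Derivation:
Current gcd = 1
gcd of all OTHER numbers (without N[0]=8): gcd([77, 12]) = 1
The new gcd after any change is gcd(1, new_value).
This can be at most 1.
Since 1 = old gcd 1, the gcd can only stay the same or decrease.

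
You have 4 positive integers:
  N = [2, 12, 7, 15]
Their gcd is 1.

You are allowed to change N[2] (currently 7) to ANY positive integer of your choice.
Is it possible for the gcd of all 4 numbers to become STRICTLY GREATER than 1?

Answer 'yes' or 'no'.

Answer: no

Derivation:
Current gcd = 1
gcd of all OTHER numbers (without N[2]=7): gcd([2, 12, 15]) = 1
The new gcd after any change is gcd(1, new_value).
This can be at most 1.
Since 1 = old gcd 1, the gcd can only stay the same or decrease.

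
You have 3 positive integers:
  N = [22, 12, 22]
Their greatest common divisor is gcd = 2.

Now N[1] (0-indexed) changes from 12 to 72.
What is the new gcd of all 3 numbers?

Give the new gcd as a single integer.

Answer: 2

Derivation:
Numbers: [22, 12, 22], gcd = 2
Change: index 1, 12 -> 72
gcd of the OTHER numbers (without index 1): gcd([22, 22]) = 22
New gcd = gcd(g_others, new_val) = gcd(22, 72) = 2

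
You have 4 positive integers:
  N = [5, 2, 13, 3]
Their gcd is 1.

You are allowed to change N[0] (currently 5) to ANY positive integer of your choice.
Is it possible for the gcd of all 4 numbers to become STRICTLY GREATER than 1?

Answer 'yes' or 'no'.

Answer: no

Derivation:
Current gcd = 1
gcd of all OTHER numbers (without N[0]=5): gcd([2, 13, 3]) = 1
The new gcd after any change is gcd(1, new_value).
This can be at most 1.
Since 1 = old gcd 1, the gcd can only stay the same or decrease.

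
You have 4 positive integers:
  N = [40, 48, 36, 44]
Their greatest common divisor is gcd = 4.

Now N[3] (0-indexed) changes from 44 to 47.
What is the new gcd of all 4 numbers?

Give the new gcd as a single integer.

Numbers: [40, 48, 36, 44], gcd = 4
Change: index 3, 44 -> 47
gcd of the OTHER numbers (without index 3): gcd([40, 48, 36]) = 4
New gcd = gcd(g_others, new_val) = gcd(4, 47) = 1

Answer: 1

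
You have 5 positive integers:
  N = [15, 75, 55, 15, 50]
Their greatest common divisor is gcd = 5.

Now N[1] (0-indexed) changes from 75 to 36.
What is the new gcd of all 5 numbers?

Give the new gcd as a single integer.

Answer: 1

Derivation:
Numbers: [15, 75, 55, 15, 50], gcd = 5
Change: index 1, 75 -> 36
gcd of the OTHER numbers (without index 1): gcd([15, 55, 15, 50]) = 5
New gcd = gcd(g_others, new_val) = gcd(5, 36) = 1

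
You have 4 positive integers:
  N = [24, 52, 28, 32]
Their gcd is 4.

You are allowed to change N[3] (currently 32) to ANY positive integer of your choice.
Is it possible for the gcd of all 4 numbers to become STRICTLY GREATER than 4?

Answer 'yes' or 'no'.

Answer: no

Derivation:
Current gcd = 4
gcd of all OTHER numbers (without N[3]=32): gcd([24, 52, 28]) = 4
The new gcd after any change is gcd(4, new_value).
This can be at most 4.
Since 4 = old gcd 4, the gcd can only stay the same or decrease.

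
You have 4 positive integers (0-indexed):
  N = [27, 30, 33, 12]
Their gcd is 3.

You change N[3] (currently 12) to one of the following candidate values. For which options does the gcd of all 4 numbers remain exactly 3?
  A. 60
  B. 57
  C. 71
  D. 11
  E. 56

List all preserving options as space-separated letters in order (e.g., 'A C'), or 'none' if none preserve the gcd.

Old gcd = 3; gcd of others (without N[3]) = 3
New gcd for candidate v: gcd(3, v). Preserves old gcd iff gcd(3, v) = 3.
  Option A: v=60, gcd(3,60)=3 -> preserves
  Option B: v=57, gcd(3,57)=3 -> preserves
  Option C: v=71, gcd(3,71)=1 -> changes
  Option D: v=11, gcd(3,11)=1 -> changes
  Option E: v=56, gcd(3,56)=1 -> changes

Answer: A B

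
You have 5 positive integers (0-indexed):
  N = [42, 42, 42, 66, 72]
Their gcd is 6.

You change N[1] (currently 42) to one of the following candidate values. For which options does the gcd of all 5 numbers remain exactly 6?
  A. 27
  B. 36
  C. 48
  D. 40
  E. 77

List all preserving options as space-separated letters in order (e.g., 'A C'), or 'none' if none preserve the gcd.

Old gcd = 6; gcd of others (without N[1]) = 6
New gcd for candidate v: gcd(6, v). Preserves old gcd iff gcd(6, v) = 6.
  Option A: v=27, gcd(6,27)=3 -> changes
  Option B: v=36, gcd(6,36)=6 -> preserves
  Option C: v=48, gcd(6,48)=6 -> preserves
  Option D: v=40, gcd(6,40)=2 -> changes
  Option E: v=77, gcd(6,77)=1 -> changes

Answer: B C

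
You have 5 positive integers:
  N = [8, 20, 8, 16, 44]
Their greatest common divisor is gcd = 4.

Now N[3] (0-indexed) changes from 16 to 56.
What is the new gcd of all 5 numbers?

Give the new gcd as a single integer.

Answer: 4

Derivation:
Numbers: [8, 20, 8, 16, 44], gcd = 4
Change: index 3, 16 -> 56
gcd of the OTHER numbers (without index 3): gcd([8, 20, 8, 44]) = 4
New gcd = gcd(g_others, new_val) = gcd(4, 56) = 4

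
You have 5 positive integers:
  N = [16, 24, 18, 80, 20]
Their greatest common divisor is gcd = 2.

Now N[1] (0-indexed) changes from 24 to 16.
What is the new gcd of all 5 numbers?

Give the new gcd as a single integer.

Numbers: [16, 24, 18, 80, 20], gcd = 2
Change: index 1, 24 -> 16
gcd of the OTHER numbers (without index 1): gcd([16, 18, 80, 20]) = 2
New gcd = gcd(g_others, new_val) = gcd(2, 16) = 2

Answer: 2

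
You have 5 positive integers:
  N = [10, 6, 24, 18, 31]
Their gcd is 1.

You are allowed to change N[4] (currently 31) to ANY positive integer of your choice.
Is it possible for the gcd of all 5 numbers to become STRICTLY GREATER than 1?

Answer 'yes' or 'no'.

Current gcd = 1
gcd of all OTHER numbers (without N[4]=31): gcd([10, 6, 24, 18]) = 2
The new gcd after any change is gcd(2, new_value).
This can be at most 2.
Since 2 > old gcd 1, the gcd CAN increase (e.g., set N[4] = 2).

Answer: yes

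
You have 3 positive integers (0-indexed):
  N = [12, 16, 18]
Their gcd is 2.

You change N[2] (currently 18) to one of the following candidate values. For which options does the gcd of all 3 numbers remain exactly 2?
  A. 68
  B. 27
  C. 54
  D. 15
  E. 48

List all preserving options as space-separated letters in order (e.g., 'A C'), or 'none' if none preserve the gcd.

Old gcd = 2; gcd of others (without N[2]) = 4
New gcd for candidate v: gcd(4, v). Preserves old gcd iff gcd(4, v) = 2.
  Option A: v=68, gcd(4,68)=4 -> changes
  Option B: v=27, gcd(4,27)=1 -> changes
  Option C: v=54, gcd(4,54)=2 -> preserves
  Option D: v=15, gcd(4,15)=1 -> changes
  Option E: v=48, gcd(4,48)=4 -> changes

Answer: C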